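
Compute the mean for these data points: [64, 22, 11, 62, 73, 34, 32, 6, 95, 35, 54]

44.3636

Step 1: Sum all values: 64 + 22 + 11 + 62 + 73 + 34 + 32 + 6 + 95 + 35 + 54 = 488
Step 2: Count the number of values: n = 11
Step 3: Mean = sum / n = 488 / 11 = 44.3636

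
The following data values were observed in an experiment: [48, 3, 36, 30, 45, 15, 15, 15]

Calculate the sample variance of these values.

264.6964

Step 1: Compute the mean: (48 + 3 + 36 + 30 + 45 + 15 + 15 + 15) / 8 = 25.875
Step 2: Compute squared deviations from the mean:
  (48 - 25.875)^2 = 489.5156
  (3 - 25.875)^2 = 523.2656
  (36 - 25.875)^2 = 102.5156
  (30 - 25.875)^2 = 17.0156
  (45 - 25.875)^2 = 365.7656
  (15 - 25.875)^2 = 118.2656
  (15 - 25.875)^2 = 118.2656
  (15 - 25.875)^2 = 118.2656
Step 3: Sum of squared deviations = 1852.875
Step 4: Sample variance = 1852.875 / 7 = 264.6964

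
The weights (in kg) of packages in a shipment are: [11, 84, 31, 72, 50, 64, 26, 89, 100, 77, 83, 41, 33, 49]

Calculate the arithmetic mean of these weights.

57.8571

Step 1: Sum all values: 11 + 84 + 31 + 72 + 50 + 64 + 26 + 89 + 100 + 77 + 83 + 41 + 33 + 49 = 810
Step 2: Count the number of values: n = 14
Step 3: Mean = sum / n = 810 / 14 = 57.8571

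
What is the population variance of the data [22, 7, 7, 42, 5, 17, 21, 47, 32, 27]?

191.01

Step 1: Compute the mean: (22 + 7 + 7 + 42 + 5 + 17 + 21 + 47 + 32 + 27) / 10 = 22.7
Step 2: Compute squared deviations from the mean:
  (22 - 22.7)^2 = 0.49
  (7 - 22.7)^2 = 246.49
  (7 - 22.7)^2 = 246.49
  (42 - 22.7)^2 = 372.49
  (5 - 22.7)^2 = 313.29
  (17 - 22.7)^2 = 32.49
  (21 - 22.7)^2 = 2.89
  (47 - 22.7)^2 = 590.49
  (32 - 22.7)^2 = 86.49
  (27 - 22.7)^2 = 18.49
Step 3: Sum of squared deviations = 1910.1
Step 4: Population variance = 1910.1 / 10 = 191.01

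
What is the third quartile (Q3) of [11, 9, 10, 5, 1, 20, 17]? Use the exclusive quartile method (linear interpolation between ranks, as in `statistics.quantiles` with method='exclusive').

17

Step 1: Sort the data: [1, 5, 9, 10, 11, 17, 20]
Step 2: n = 7
Step 3: Using the exclusive quartile method:
  Q1 = 5
  Q2 (median) = 10
  Q3 = 17
  IQR = Q3 - Q1 = 17 - 5 = 12
Step 4: Q3 = 17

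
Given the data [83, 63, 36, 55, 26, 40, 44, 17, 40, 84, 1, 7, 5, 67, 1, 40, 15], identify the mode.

40

Step 1: Count the frequency of each value:
  1: appears 2 time(s)
  5: appears 1 time(s)
  7: appears 1 time(s)
  15: appears 1 time(s)
  17: appears 1 time(s)
  26: appears 1 time(s)
  36: appears 1 time(s)
  40: appears 3 time(s)
  44: appears 1 time(s)
  55: appears 1 time(s)
  63: appears 1 time(s)
  67: appears 1 time(s)
  83: appears 1 time(s)
  84: appears 1 time(s)
Step 2: The value 40 appears most frequently (3 times).
Step 3: Mode = 40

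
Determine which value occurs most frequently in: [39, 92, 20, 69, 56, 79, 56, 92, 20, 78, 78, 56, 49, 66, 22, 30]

56

Step 1: Count the frequency of each value:
  20: appears 2 time(s)
  22: appears 1 time(s)
  30: appears 1 time(s)
  39: appears 1 time(s)
  49: appears 1 time(s)
  56: appears 3 time(s)
  66: appears 1 time(s)
  69: appears 1 time(s)
  78: appears 2 time(s)
  79: appears 1 time(s)
  92: appears 2 time(s)
Step 2: The value 56 appears most frequently (3 times).
Step 3: Mode = 56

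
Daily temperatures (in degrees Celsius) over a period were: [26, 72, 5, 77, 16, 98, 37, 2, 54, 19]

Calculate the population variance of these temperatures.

984.04

Step 1: Compute the mean: (26 + 72 + 5 + 77 + 16 + 98 + 37 + 2 + 54 + 19) / 10 = 40.6
Step 2: Compute squared deviations from the mean:
  (26 - 40.6)^2 = 213.16
  (72 - 40.6)^2 = 985.96
  (5 - 40.6)^2 = 1267.36
  (77 - 40.6)^2 = 1324.96
  (16 - 40.6)^2 = 605.16
  (98 - 40.6)^2 = 3294.76
  (37 - 40.6)^2 = 12.96
  (2 - 40.6)^2 = 1489.96
  (54 - 40.6)^2 = 179.56
  (19 - 40.6)^2 = 466.56
Step 3: Sum of squared deviations = 9840.4
Step 4: Population variance = 9840.4 / 10 = 984.04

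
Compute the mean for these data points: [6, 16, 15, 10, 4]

10.2

Step 1: Sum all values: 6 + 16 + 15 + 10 + 4 = 51
Step 2: Count the number of values: n = 5
Step 3: Mean = sum / n = 51 / 5 = 10.2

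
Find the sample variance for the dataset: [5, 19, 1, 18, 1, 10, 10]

54.4762

Step 1: Compute the mean: (5 + 19 + 1 + 18 + 1 + 10 + 10) / 7 = 9.1429
Step 2: Compute squared deviations from the mean:
  (5 - 9.1429)^2 = 17.1633
  (19 - 9.1429)^2 = 97.1633
  (1 - 9.1429)^2 = 66.3061
  (18 - 9.1429)^2 = 78.449
  (1 - 9.1429)^2 = 66.3061
  (10 - 9.1429)^2 = 0.7347
  (10 - 9.1429)^2 = 0.7347
Step 3: Sum of squared deviations = 326.8571
Step 4: Sample variance = 326.8571 / 6 = 54.4762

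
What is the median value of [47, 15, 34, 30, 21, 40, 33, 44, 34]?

34

Step 1: Sort the data in ascending order: [15, 21, 30, 33, 34, 34, 40, 44, 47]
Step 2: The number of values is n = 9.
Step 3: Since n is odd, the median is the middle value at position 5: 34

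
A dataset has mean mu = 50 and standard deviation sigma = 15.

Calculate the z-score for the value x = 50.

0

Step 1: Recall the z-score formula: z = (x - mu) / sigma
Step 2: Substitute values: z = (50 - 50) / 15
Step 3: z = 0 / 15 = 0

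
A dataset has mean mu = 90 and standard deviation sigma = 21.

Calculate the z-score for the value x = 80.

-0.4762

Step 1: Recall the z-score formula: z = (x - mu) / sigma
Step 2: Substitute values: z = (80 - 90) / 21
Step 3: z = -10 / 21 = -0.4762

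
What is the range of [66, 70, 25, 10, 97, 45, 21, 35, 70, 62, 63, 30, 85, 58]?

87

Step 1: Identify the maximum value: max = 97
Step 2: Identify the minimum value: min = 10
Step 3: Range = max - min = 97 - 10 = 87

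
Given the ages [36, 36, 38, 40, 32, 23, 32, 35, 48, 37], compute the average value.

35.7

Step 1: Sum all values: 36 + 36 + 38 + 40 + 32 + 23 + 32 + 35 + 48 + 37 = 357
Step 2: Count the number of values: n = 10
Step 3: Mean = sum / n = 357 / 10 = 35.7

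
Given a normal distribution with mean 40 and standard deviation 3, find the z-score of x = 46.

2

Step 1: Recall the z-score formula: z = (x - mu) / sigma
Step 2: Substitute values: z = (46 - 40) / 3
Step 3: z = 6 / 3 = 2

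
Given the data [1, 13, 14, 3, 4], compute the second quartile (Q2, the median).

4

Step 1: Sort the data: [1, 3, 4, 13, 14]
Step 2: n = 5
Step 3: Q2 is the median. Since n is odd, it is the middle value at position 3: 4
Step 4: Q2 = 4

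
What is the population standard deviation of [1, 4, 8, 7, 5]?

2.4495

Step 1: Compute the mean: 5
Step 2: Sum of squared deviations from the mean: 30
Step 3: Population variance = 30 / 5 = 6
Step 4: Standard deviation = sqrt(6) = 2.4495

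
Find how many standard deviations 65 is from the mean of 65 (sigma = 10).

0

Step 1: Recall the z-score formula: z = (x - mu) / sigma
Step 2: Substitute values: z = (65 - 65) / 10
Step 3: z = 0 / 10 = 0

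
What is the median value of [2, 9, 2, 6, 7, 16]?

6.5

Step 1: Sort the data in ascending order: [2, 2, 6, 7, 9, 16]
Step 2: The number of values is n = 6.
Step 3: Since n is even, the median is the average of positions 3 and 4:
  Median = (6 + 7) / 2 = 6.5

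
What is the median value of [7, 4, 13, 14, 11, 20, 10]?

11

Step 1: Sort the data in ascending order: [4, 7, 10, 11, 13, 14, 20]
Step 2: The number of values is n = 7.
Step 3: Since n is odd, the median is the middle value at position 4: 11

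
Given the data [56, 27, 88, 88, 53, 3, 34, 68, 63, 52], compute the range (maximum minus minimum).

85

Step 1: Identify the maximum value: max = 88
Step 2: Identify the minimum value: min = 3
Step 3: Range = max - min = 88 - 3 = 85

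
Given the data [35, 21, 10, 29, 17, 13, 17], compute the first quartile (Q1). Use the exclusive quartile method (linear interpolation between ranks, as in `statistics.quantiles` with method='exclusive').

13

Step 1: Sort the data: [10, 13, 17, 17, 21, 29, 35]
Step 2: n = 7
Step 3: Using the exclusive quartile method:
  Q1 = 13
  Q2 (median) = 17
  Q3 = 29
  IQR = Q3 - Q1 = 29 - 13 = 16
Step 4: Q1 = 13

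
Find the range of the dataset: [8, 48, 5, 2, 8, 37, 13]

46

Step 1: Identify the maximum value: max = 48
Step 2: Identify the minimum value: min = 2
Step 3: Range = max - min = 48 - 2 = 46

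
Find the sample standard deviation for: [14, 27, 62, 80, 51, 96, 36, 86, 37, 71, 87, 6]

30.3898

Step 1: Compute the mean: 54.4167
Step 2: Sum of squared deviations from the mean: 10158.9167
Step 3: Sample variance = 10158.9167 / 11 = 923.5379
Step 4: Standard deviation = sqrt(923.5379) = 30.3898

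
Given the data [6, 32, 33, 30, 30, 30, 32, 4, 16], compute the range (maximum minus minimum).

29

Step 1: Identify the maximum value: max = 33
Step 2: Identify the minimum value: min = 4
Step 3: Range = max - min = 33 - 4 = 29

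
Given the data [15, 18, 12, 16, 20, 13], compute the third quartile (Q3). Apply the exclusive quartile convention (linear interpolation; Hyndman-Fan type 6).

18.5

Step 1: Sort the data: [12, 13, 15, 16, 18, 20]
Step 2: n = 6
Step 3: Using the exclusive quartile method:
  Q1 = 12.75
  Q2 (median) = 15.5
  Q3 = 18.5
  IQR = Q3 - Q1 = 18.5 - 12.75 = 5.75
Step 4: Q3 = 18.5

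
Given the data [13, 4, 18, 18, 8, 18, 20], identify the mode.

18

Step 1: Count the frequency of each value:
  4: appears 1 time(s)
  8: appears 1 time(s)
  13: appears 1 time(s)
  18: appears 3 time(s)
  20: appears 1 time(s)
Step 2: The value 18 appears most frequently (3 times).
Step 3: Mode = 18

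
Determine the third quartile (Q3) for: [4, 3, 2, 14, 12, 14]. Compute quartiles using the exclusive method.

14

Step 1: Sort the data: [2, 3, 4, 12, 14, 14]
Step 2: n = 6
Step 3: Using the exclusive quartile method:
  Q1 = 2.75
  Q2 (median) = 8
  Q3 = 14
  IQR = Q3 - Q1 = 14 - 2.75 = 11.25
Step 4: Q3 = 14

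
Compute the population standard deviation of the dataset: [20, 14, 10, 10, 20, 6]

5.2493

Step 1: Compute the mean: 13.3333
Step 2: Sum of squared deviations from the mean: 165.3333
Step 3: Population variance = 165.3333 / 6 = 27.5556
Step 4: Standard deviation = sqrt(27.5556) = 5.2493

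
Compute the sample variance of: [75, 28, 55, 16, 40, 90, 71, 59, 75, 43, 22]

591.7636

Step 1: Compute the mean: (75 + 28 + 55 + 16 + 40 + 90 + 71 + 59 + 75 + 43 + 22) / 11 = 52.1818
Step 2: Compute squared deviations from the mean:
  (75 - 52.1818)^2 = 520.6694
  (28 - 52.1818)^2 = 584.7603
  (55 - 52.1818)^2 = 7.9421
  (16 - 52.1818)^2 = 1309.124
  (40 - 52.1818)^2 = 148.3967
  (90 - 52.1818)^2 = 1430.2149
  (71 - 52.1818)^2 = 354.124
  (59 - 52.1818)^2 = 46.4876
  (75 - 52.1818)^2 = 520.6694
  (43 - 52.1818)^2 = 84.3058
  (22 - 52.1818)^2 = 910.9421
Step 3: Sum of squared deviations = 5917.6364
Step 4: Sample variance = 5917.6364 / 10 = 591.7636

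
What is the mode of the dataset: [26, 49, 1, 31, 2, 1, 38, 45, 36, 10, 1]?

1

Step 1: Count the frequency of each value:
  1: appears 3 time(s)
  2: appears 1 time(s)
  10: appears 1 time(s)
  26: appears 1 time(s)
  31: appears 1 time(s)
  36: appears 1 time(s)
  38: appears 1 time(s)
  45: appears 1 time(s)
  49: appears 1 time(s)
Step 2: The value 1 appears most frequently (3 times).
Step 3: Mode = 1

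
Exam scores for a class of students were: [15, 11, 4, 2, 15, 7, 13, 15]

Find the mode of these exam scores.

15

Step 1: Count the frequency of each value:
  2: appears 1 time(s)
  4: appears 1 time(s)
  7: appears 1 time(s)
  11: appears 1 time(s)
  13: appears 1 time(s)
  15: appears 3 time(s)
Step 2: The value 15 appears most frequently (3 times).
Step 3: Mode = 15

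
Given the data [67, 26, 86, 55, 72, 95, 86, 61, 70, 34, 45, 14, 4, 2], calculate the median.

58

Step 1: Sort the data in ascending order: [2, 4, 14, 26, 34, 45, 55, 61, 67, 70, 72, 86, 86, 95]
Step 2: The number of values is n = 14.
Step 3: Since n is even, the median is the average of positions 7 and 8:
  Median = (55 + 61) / 2 = 58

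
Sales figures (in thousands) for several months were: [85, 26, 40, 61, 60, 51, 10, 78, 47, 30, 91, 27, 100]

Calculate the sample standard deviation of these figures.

27.9654

Step 1: Compute the mean: 54.3077
Step 2: Sum of squared deviations from the mean: 9384.7692
Step 3: Sample variance = 9384.7692 / 12 = 782.0641
Step 4: Standard deviation = sqrt(782.0641) = 27.9654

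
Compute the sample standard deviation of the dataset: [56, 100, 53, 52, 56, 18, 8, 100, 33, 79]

31.0922

Step 1: Compute the mean: 55.5
Step 2: Sum of squared deviations from the mean: 8700.5
Step 3: Sample variance = 8700.5 / 9 = 966.7222
Step 4: Standard deviation = sqrt(966.7222) = 31.0922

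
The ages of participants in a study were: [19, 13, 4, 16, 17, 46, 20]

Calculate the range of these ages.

42

Step 1: Identify the maximum value: max = 46
Step 2: Identify the minimum value: min = 4
Step 3: Range = max - min = 46 - 4 = 42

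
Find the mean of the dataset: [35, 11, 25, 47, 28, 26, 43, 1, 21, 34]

27.1

Step 1: Sum all values: 35 + 11 + 25 + 47 + 28 + 26 + 43 + 1 + 21 + 34 = 271
Step 2: Count the number of values: n = 10
Step 3: Mean = sum / n = 271 / 10 = 27.1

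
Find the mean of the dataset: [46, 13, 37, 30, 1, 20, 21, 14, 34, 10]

22.6

Step 1: Sum all values: 46 + 13 + 37 + 30 + 1 + 20 + 21 + 14 + 34 + 10 = 226
Step 2: Count the number of values: n = 10
Step 3: Mean = sum / n = 226 / 10 = 22.6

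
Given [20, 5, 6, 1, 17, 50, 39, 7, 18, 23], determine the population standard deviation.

14.8809

Step 1: Compute the mean: 18.6
Step 2: Sum of squared deviations from the mean: 2214.4
Step 3: Population variance = 2214.4 / 10 = 221.44
Step 4: Standard deviation = sqrt(221.44) = 14.8809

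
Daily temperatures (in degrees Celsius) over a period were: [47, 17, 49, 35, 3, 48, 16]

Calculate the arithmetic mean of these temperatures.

30.7143

Step 1: Sum all values: 47 + 17 + 49 + 35 + 3 + 48 + 16 = 215
Step 2: Count the number of values: n = 7
Step 3: Mean = sum / n = 215 / 7 = 30.7143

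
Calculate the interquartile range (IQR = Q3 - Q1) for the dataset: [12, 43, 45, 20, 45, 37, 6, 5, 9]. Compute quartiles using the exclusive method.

36.5

Step 1: Sort the data: [5, 6, 9, 12, 20, 37, 43, 45, 45]
Step 2: n = 9
Step 3: Using the exclusive quartile method:
  Q1 = 7.5
  Q2 (median) = 20
  Q3 = 44
  IQR = Q3 - Q1 = 44 - 7.5 = 36.5
Step 4: IQR = 36.5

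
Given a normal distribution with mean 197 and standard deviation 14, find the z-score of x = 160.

-2.6429

Step 1: Recall the z-score formula: z = (x - mu) / sigma
Step 2: Substitute values: z = (160 - 197) / 14
Step 3: z = -37 / 14 = -2.6429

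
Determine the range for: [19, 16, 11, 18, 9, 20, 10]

11

Step 1: Identify the maximum value: max = 20
Step 2: Identify the minimum value: min = 9
Step 3: Range = max - min = 20 - 9 = 11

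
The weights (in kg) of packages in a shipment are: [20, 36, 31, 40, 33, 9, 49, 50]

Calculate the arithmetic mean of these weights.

33.5

Step 1: Sum all values: 20 + 36 + 31 + 40 + 33 + 9 + 49 + 50 = 268
Step 2: Count the number of values: n = 8
Step 3: Mean = sum / n = 268 / 8 = 33.5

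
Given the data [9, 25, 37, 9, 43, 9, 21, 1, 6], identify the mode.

9

Step 1: Count the frequency of each value:
  1: appears 1 time(s)
  6: appears 1 time(s)
  9: appears 3 time(s)
  21: appears 1 time(s)
  25: appears 1 time(s)
  37: appears 1 time(s)
  43: appears 1 time(s)
Step 2: The value 9 appears most frequently (3 times).
Step 3: Mode = 9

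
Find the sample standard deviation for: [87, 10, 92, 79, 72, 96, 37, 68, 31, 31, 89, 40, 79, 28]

29.0291

Step 1: Compute the mean: 59.9286
Step 2: Sum of squared deviations from the mean: 10954.9286
Step 3: Sample variance = 10954.9286 / 13 = 842.6868
Step 4: Standard deviation = sqrt(842.6868) = 29.0291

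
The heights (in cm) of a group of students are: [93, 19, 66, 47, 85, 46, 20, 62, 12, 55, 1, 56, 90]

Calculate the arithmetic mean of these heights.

50.1538

Step 1: Sum all values: 93 + 19 + 66 + 47 + 85 + 46 + 20 + 62 + 12 + 55 + 1 + 56 + 90 = 652
Step 2: Count the number of values: n = 13
Step 3: Mean = sum / n = 652 / 13 = 50.1538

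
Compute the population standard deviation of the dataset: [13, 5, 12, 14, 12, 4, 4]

4.2234

Step 1: Compute the mean: 9.1429
Step 2: Sum of squared deviations from the mean: 124.8571
Step 3: Population variance = 124.8571 / 7 = 17.8367
Step 4: Standard deviation = sqrt(17.8367) = 4.2234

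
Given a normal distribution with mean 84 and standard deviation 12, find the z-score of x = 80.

-0.3333

Step 1: Recall the z-score formula: z = (x - mu) / sigma
Step 2: Substitute values: z = (80 - 84) / 12
Step 3: z = -4 / 12 = -0.3333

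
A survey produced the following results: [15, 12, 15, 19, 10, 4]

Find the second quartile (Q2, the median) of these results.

13.5

Step 1: Sort the data: [4, 10, 12, 15, 15, 19]
Step 2: n = 6
Step 3: Q2 is the median. Since n is even, it is the average of the values at positions 3 and 4:
  Q2 = (12 + 15) / 2 = 13.5
Step 4: Q2 = 13.5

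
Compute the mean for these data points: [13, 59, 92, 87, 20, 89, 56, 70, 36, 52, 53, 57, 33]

55.1538

Step 1: Sum all values: 13 + 59 + 92 + 87 + 20 + 89 + 56 + 70 + 36 + 52 + 53 + 57 + 33 = 717
Step 2: Count the number of values: n = 13
Step 3: Mean = sum / n = 717 / 13 = 55.1538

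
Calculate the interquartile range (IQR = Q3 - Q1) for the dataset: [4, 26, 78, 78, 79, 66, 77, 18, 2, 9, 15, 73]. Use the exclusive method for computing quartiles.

67.25

Step 1: Sort the data: [2, 4, 9, 15, 18, 26, 66, 73, 77, 78, 78, 79]
Step 2: n = 12
Step 3: Using the exclusive quartile method:
  Q1 = 10.5
  Q2 (median) = 46
  Q3 = 77.75
  IQR = Q3 - Q1 = 77.75 - 10.5 = 67.25
Step 4: IQR = 67.25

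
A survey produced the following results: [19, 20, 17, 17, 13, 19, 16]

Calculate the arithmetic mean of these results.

17.2857

Step 1: Sum all values: 19 + 20 + 17 + 17 + 13 + 19 + 16 = 121
Step 2: Count the number of values: n = 7
Step 3: Mean = sum / n = 121 / 7 = 17.2857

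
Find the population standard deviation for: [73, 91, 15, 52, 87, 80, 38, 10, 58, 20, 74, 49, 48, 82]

26.1827

Step 1: Compute the mean: 55.5
Step 2: Sum of squared deviations from the mean: 9597.5
Step 3: Population variance = 9597.5 / 14 = 685.5357
Step 4: Standard deviation = sqrt(685.5357) = 26.1827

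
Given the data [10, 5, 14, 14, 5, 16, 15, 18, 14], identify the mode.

14

Step 1: Count the frequency of each value:
  5: appears 2 time(s)
  10: appears 1 time(s)
  14: appears 3 time(s)
  15: appears 1 time(s)
  16: appears 1 time(s)
  18: appears 1 time(s)
Step 2: The value 14 appears most frequently (3 times).
Step 3: Mode = 14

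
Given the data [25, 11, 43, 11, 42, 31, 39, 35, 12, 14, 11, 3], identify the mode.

11

Step 1: Count the frequency of each value:
  3: appears 1 time(s)
  11: appears 3 time(s)
  12: appears 1 time(s)
  14: appears 1 time(s)
  25: appears 1 time(s)
  31: appears 1 time(s)
  35: appears 1 time(s)
  39: appears 1 time(s)
  42: appears 1 time(s)
  43: appears 1 time(s)
Step 2: The value 11 appears most frequently (3 times).
Step 3: Mode = 11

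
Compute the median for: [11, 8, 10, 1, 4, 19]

9

Step 1: Sort the data in ascending order: [1, 4, 8, 10, 11, 19]
Step 2: The number of values is n = 6.
Step 3: Since n is even, the median is the average of positions 3 and 4:
  Median = (8 + 10) / 2 = 9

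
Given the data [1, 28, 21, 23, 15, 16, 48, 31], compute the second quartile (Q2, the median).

22

Step 1: Sort the data: [1, 15, 16, 21, 23, 28, 31, 48]
Step 2: n = 8
Step 3: Q2 is the median. Since n is even, it is the average of the values at positions 4 and 5:
  Q2 = (21 + 23) / 2 = 22
Step 4: Q2 = 22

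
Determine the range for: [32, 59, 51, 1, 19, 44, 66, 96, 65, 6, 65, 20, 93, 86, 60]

95

Step 1: Identify the maximum value: max = 96
Step 2: Identify the minimum value: min = 1
Step 3: Range = max - min = 96 - 1 = 95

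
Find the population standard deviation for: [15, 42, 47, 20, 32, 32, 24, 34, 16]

10.5772

Step 1: Compute the mean: 29.1111
Step 2: Sum of squared deviations from the mean: 1006.8889
Step 3: Population variance = 1006.8889 / 9 = 111.8765
Step 4: Standard deviation = sqrt(111.8765) = 10.5772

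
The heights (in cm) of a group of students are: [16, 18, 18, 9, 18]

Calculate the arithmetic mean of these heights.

15.8

Step 1: Sum all values: 16 + 18 + 18 + 9 + 18 = 79
Step 2: Count the number of values: n = 5
Step 3: Mean = sum / n = 79 / 5 = 15.8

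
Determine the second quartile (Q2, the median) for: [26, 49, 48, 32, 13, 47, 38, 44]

41

Step 1: Sort the data: [13, 26, 32, 38, 44, 47, 48, 49]
Step 2: n = 8
Step 3: Q2 is the median. Since n is even, it is the average of the values at positions 4 and 5:
  Q2 = (38 + 44) / 2 = 41
Step 4: Q2 = 41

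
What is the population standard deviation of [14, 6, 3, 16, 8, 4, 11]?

4.6114

Step 1: Compute the mean: 8.8571
Step 2: Sum of squared deviations from the mean: 148.8571
Step 3: Population variance = 148.8571 / 7 = 21.2653
Step 4: Standard deviation = sqrt(21.2653) = 4.6114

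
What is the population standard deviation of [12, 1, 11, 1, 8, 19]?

6.3421

Step 1: Compute the mean: 8.6667
Step 2: Sum of squared deviations from the mean: 241.3333
Step 3: Population variance = 241.3333 / 6 = 40.2222
Step 4: Standard deviation = sqrt(40.2222) = 6.3421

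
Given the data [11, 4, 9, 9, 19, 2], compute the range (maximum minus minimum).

17

Step 1: Identify the maximum value: max = 19
Step 2: Identify the minimum value: min = 2
Step 3: Range = max - min = 19 - 2 = 17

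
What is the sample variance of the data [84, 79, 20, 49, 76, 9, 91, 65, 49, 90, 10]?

989.0727

Step 1: Compute the mean: (84 + 79 + 20 + 49 + 76 + 9 + 91 + 65 + 49 + 90 + 10) / 11 = 56.5455
Step 2: Compute squared deviations from the mean:
  (84 - 56.5455)^2 = 753.7521
  (79 - 56.5455)^2 = 504.2066
  (20 - 56.5455)^2 = 1335.5702
  (49 - 56.5455)^2 = 56.9339
  (76 - 56.5455)^2 = 378.4793
  (9 - 56.5455)^2 = 2260.5702
  (91 - 56.5455)^2 = 1187.1157
  (65 - 56.5455)^2 = 71.4793
  (49 - 56.5455)^2 = 56.9339
  (90 - 56.5455)^2 = 1119.2066
  (10 - 56.5455)^2 = 2166.4793
Step 3: Sum of squared deviations = 9890.7273
Step 4: Sample variance = 9890.7273 / 10 = 989.0727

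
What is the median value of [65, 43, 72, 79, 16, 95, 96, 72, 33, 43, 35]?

65

Step 1: Sort the data in ascending order: [16, 33, 35, 43, 43, 65, 72, 72, 79, 95, 96]
Step 2: The number of values is n = 11.
Step 3: Since n is odd, the median is the middle value at position 6: 65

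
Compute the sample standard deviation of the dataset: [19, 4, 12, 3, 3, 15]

6.9474

Step 1: Compute the mean: 9.3333
Step 2: Sum of squared deviations from the mean: 241.3333
Step 3: Sample variance = 241.3333 / 5 = 48.2667
Step 4: Standard deviation = sqrt(48.2667) = 6.9474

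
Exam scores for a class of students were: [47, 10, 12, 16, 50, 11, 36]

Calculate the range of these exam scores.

40

Step 1: Identify the maximum value: max = 50
Step 2: Identify the minimum value: min = 10
Step 3: Range = max - min = 50 - 10 = 40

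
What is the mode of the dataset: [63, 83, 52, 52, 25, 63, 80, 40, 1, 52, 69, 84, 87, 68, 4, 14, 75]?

52

Step 1: Count the frequency of each value:
  1: appears 1 time(s)
  4: appears 1 time(s)
  14: appears 1 time(s)
  25: appears 1 time(s)
  40: appears 1 time(s)
  52: appears 3 time(s)
  63: appears 2 time(s)
  68: appears 1 time(s)
  69: appears 1 time(s)
  75: appears 1 time(s)
  80: appears 1 time(s)
  83: appears 1 time(s)
  84: appears 1 time(s)
  87: appears 1 time(s)
Step 2: The value 52 appears most frequently (3 times).
Step 3: Mode = 52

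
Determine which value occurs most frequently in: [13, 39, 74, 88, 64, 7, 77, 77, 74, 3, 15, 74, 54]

74

Step 1: Count the frequency of each value:
  3: appears 1 time(s)
  7: appears 1 time(s)
  13: appears 1 time(s)
  15: appears 1 time(s)
  39: appears 1 time(s)
  54: appears 1 time(s)
  64: appears 1 time(s)
  74: appears 3 time(s)
  77: appears 2 time(s)
  88: appears 1 time(s)
Step 2: The value 74 appears most frequently (3 times).
Step 3: Mode = 74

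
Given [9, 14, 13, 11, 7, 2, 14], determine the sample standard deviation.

4.397

Step 1: Compute the mean: 10
Step 2: Sum of squared deviations from the mean: 116
Step 3: Sample variance = 116 / 6 = 19.3333
Step 4: Standard deviation = sqrt(19.3333) = 4.397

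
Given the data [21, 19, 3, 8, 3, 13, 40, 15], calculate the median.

14

Step 1: Sort the data in ascending order: [3, 3, 8, 13, 15, 19, 21, 40]
Step 2: The number of values is n = 8.
Step 3: Since n is even, the median is the average of positions 4 and 5:
  Median = (13 + 15) / 2 = 14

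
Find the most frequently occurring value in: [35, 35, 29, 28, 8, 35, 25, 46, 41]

35

Step 1: Count the frequency of each value:
  8: appears 1 time(s)
  25: appears 1 time(s)
  28: appears 1 time(s)
  29: appears 1 time(s)
  35: appears 3 time(s)
  41: appears 1 time(s)
  46: appears 1 time(s)
Step 2: The value 35 appears most frequently (3 times).
Step 3: Mode = 35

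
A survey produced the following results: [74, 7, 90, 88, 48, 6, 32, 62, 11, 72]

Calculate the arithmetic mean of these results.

49

Step 1: Sum all values: 74 + 7 + 90 + 88 + 48 + 6 + 32 + 62 + 11 + 72 = 490
Step 2: Count the number of values: n = 10
Step 3: Mean = sum / n = 490 / 10 = 49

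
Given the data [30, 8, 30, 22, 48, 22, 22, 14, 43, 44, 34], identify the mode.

22

Step 1: Count the frequency of each value:
  8: appears 1 time(s)
  14: appears 1 time(s)
  22: appears 3 time(s)
  30: appears 2 time(s)
  34: appears 1 time(s)
  43: appears 1 time(s)
  44: appears 1 time(s)
  48: appears 1 time(s)
Step 2: The value 22 appears most frequently (3 times).
Step 3: Mode = 22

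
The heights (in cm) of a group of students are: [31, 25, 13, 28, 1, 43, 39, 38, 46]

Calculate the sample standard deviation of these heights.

14.6884

Step 1: Compute the mean: 29.3333
Step 2: Sum of squared deviations from the mean: 1726
Step 3: Sample variance = 1726 / 8 = 215.75
Step 4: Standard deviation = sqrt(215.75) = 14.6884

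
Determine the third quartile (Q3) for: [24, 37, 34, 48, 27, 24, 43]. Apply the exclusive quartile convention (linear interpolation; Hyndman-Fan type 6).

43

Step 1: Sort the data: [24, 24, 27, 34, 37, 43, 48]
Step 2: n = 7
Step 3: Using the exclusive quartile method:
  Q1 = 24
  Q2 (median) = 34
  Q3 = 43
  IQR = Q3 - Q1 = 43 - 24 = 19
Step 4: Q3 = 43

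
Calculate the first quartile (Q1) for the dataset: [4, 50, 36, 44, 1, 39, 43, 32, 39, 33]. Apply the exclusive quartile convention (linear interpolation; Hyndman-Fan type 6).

25

Step 1: Sort the data: [1, 4, 32, 33, 36, 39, 39, 43, 44, 50]
Step 2: n = 10
Step 3: Using the exclusive quartile method:
  Q1 = 25
  Q2 (median) = 37.5
  Q3 = 43.25
  IQR = Q3 - Q1 = 43.25 - 25 = 18.25
Step 4: Q1 = 25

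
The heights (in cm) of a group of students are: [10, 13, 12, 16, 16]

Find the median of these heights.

13

Step 1: Sort the data in ascending order: [10, 12, 13, 16, 16]
Step 2: The number of values is n = 5.
Step 3: Since n is odd, the median is the middle value at position 3: 13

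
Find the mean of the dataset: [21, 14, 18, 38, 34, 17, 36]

25.4286

Step 1: Sum all values: 21 + 14 + 18 + 38 + 34 + 17 + 36 = 178
Step 2: Count the number of values: n = 7
Step 3: Mean = sum / n = 178 / 7 = 25.4286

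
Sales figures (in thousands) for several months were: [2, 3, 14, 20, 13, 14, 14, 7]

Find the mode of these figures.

14

Step 1: Count the frequency of each value:
  2: appears 1 time(s)
  3: appears 1 time(s)
  7: appears 1 time(s)
  13: appears 1 time(s)
  14: appears 3 time(s)
  20: appears 1 time(s)
Step 2: The value 14 appears most frequently (3 times).
Step 3: Mode = 14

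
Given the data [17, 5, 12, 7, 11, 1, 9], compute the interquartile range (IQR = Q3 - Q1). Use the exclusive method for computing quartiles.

7

Step 1: Sort the data: [1, 5, 7, 9, 11, 12, 17]
Step 2: n = 7
Step 3: Using the exclusive quartile method:
  Q1 = 5
  Q2 (median) = 9
  Q3 = 12
  IQR = Q3 - Q1 = 12 - 5 = 7
Step 4: IQR = 7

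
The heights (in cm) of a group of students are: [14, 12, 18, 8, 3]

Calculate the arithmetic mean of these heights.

11

Step 1: Sum all values: 14 + 12 + 18 + 8 + 3 = 55
Step 2: Count the number of values: n = 5
Step 3: Mean = sum / n = 55 / 5 = 11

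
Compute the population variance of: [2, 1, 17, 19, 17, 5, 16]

54

Step 1: Compute the mean: (2 + 1 + 17 + 19 + 17 + 5 + 16) / 7 = 11
Step 2: Compute squared deviations from the mean:
  (2 - 11)^2 = 81
  (1 - 11)^2 = 100
  (17 - 11)^2 = 36
  (19 - 11)^2 = 64
  (17 - 11)^2 = 36
  (5 - 11)^2 = 36
  (16 - 11)^2 = 25
Step 3: Sum of squared deviations = 378
Step 4: Population variance = 378 / 7 = 54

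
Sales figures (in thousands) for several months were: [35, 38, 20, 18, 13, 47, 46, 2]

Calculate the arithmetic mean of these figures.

27.375

Step 1: Sum all values: 35 + 38 + 20 + 18 + 13 + 47 + 46 + 2 = 219
Step 2: Count the number of values: n = 8
Step 3: Mean = sum / n = 219 / 8 = 27.375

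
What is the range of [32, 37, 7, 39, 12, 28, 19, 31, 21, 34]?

32

Step 1: Identify the maximum value: max = 39
Step 2: Identify the minimum value: min = 7
Step 3: Range = max - min = 39 - 7 = 32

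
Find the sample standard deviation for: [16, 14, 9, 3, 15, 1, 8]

5.9121

Step 1: Compute the mean: 9.4286
Step 2: Sum of squared deviations from the mean: 209.7143
Step 3: Sample variance = 209.7143 / 6 = 34.9524
Step 4: Standard deviation = sqrt(34.9524) = 5.9121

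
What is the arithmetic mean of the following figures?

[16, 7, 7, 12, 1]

8.6

Step 1: Sum all values: 16 + 7 + 7 + 12 + 1 = 43
Step 2: Count the number of values: n = 5
Step 3: Mean = sum / n = 43 / 5 = 8.6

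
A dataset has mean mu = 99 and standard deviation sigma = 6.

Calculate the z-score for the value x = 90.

-1.5

Step 1: Recall the z-score formula: z = (x - mu) / sigma
Step 2: Substitute values: z = (90 - 99) / 6
Step 3: z = -9 / 6 = -1.5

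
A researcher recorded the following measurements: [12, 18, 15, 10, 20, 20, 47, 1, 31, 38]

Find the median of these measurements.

19

Step 1: Sort the data in ascending order: [1, 10, 12, 15, 18, 20, 20, 31, 38, 47]
Step 2: The number of values is n = 10.
Step 3: Since n is even, the median is the average of positions 5 and 6:
  Median = (18 + 20) / 2 = 19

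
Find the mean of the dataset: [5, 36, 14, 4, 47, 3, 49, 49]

25.875

Step 1: Sum all values: 5 + 36 + 14 + 4 + 47 + 3 + 49 + 49 = 207
Step 2: Count the number of values: n = 8
Step 3: Mean = sum / n = 207 / 8 = 25.875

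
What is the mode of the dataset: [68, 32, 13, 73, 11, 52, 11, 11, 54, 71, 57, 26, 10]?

11

Step 1: Count the frequency of each value:
  10: appears 1 time(s)
  11: appears 3 time(s)
  13: appears 1 time(s)
  26: appears 1 time(s)
  32: appears 1 time(s)
  52: appears 1 time(s)
  54: appears 1 time(s)
  57: appears 1 time(s)
  68: appears 1 time(s)
  71: appears 1 time(s)
  73: appears 1 time(s)
Step 2: The value 11 appears most frequently (3 times).
Step 3: Mode = 11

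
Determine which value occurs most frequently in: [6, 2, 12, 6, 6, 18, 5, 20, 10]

6

Step 1: Count the frequency of each value:
  2: appears 1 time(s)
  5: appears 1 time(s)
  6: appears 3 time(s)
  10: appears 1 time(s)
  12: appears 1 time(s)
  18: appears 1 time(s)
  20: appears 1 time(s)
Step 2: The value 6 appears most frequently (3 times).
Step 3: Mode = 6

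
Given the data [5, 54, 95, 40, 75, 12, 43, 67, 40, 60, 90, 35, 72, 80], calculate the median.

57

Step 1: Sort the data in ascending order: [5, 12, 35, 40, 40, 43, 54, 60, 67, 72, 75, 80, 90, 95]
Step 2: The number of values is n = 14.
Step 3: Since n is even, the median is the average of positions 7 and 8:
  Median = (54 + 60) / 2 = 57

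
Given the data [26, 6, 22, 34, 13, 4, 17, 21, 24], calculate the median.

21

Step 1: Sort the data in ascending order: [4, 6, 13, 17, 21, 22, 24, 26, 34]
Step 2: The number of values is n = 9.
Step 3: Since n is odd, the median is the middle value at position 5: 21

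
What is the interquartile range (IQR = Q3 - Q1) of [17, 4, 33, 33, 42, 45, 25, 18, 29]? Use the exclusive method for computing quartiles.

20

Step 1: Sort the data: [4, 17, 18, 25, 29, 33, 33, 42, 45]
Step 2: n = 9
Step 3: Using the exclusive quartile method:
  Q1 = 17.5
  Q2 (median) = 29
  Q3 = 37.5
  IQR = Q3 - Q1 = 37.5 - 17.5 = 20
Step 4: IQR = 20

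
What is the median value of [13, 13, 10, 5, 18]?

13

Step 1: Sort the data in ascending order: [5, 10, 13, 13, 18]
Step 2: The number of values is n = 5.
Step 3: Since n is odd, the median is the middle value at position 3: 13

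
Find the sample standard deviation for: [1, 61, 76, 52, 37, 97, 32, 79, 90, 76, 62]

28.2917

Step 1: Compute the mean: 60.2727
Step 2: Sum of squared deviations from the mean: 8004.1818
Step 3: Sample variance = 8004.1818 / 10 = 800.4182
Step 4: Standard deviation = sqrt(800.4182) = 28.2917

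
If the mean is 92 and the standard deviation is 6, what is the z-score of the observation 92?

0

Step 1: Recall the z-score formula: z = (x - mu) / sigma
Step 2: Substitute values: z = (92 - 92) / 6
Step 3: z = 0 / 6 = 0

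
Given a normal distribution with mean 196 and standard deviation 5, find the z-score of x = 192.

-0.8

Step 1: Recall the z-score formula: z = (x - mu) / sigma
Step 2: Substitute values: z = (192 - 196) / 5
Step 3: z = -4 / 5 = -0.8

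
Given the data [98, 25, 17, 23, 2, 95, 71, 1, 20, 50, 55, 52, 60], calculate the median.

50

Step 1: Sort the data in ascending order: [1, 2, 17, 20, 23, 25, 50, 52, 55, 60, 71, 95, 98]
Step 2: The number of values is n = 13.
Step 3: Since n is odd, the median is the middle value at position 7: 50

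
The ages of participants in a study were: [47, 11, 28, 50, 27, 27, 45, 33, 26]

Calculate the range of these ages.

39

Step 1: Identify the maximum value: max = 50
Step 2: Identify the minimum value: min = 11
Step 3: Range = max - min = 50 - 11 = 39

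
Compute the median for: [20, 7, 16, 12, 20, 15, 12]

15

Step 1: Sort the data in ascending order: [7, 12, 12, 15, 16, 20, 20]
Step 2: The number of values is n = 7.
Step 3: Since n is odd, the median is the middle value at position 4: 15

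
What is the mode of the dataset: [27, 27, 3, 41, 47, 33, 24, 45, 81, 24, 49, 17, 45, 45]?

45

Step 1: Count the frequency of each value:
  3: appears 1 time(s)
  17: appears 1 time(s)
  24: appears 2 time(s)
  27: appears 2 time(s)
  33: appears 1 time(s)
  41: appears 1 time(s)
  45: appears 3 time(s)
  47: appears 1 time(s)
  49: appears 1 time(s)
  81: appears 1 time(s)
Step 2: The value 45 appears most frequently (3 times).
Step 3: Mode = 45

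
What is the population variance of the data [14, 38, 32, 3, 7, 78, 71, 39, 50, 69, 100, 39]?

820.8333

Step 1: Compute the mean: (14 + 38 + 32 + 3 + 7 + 78 + 71 + 39 + 50 + 69 + 100 + 39) / 12 = 45
Step 2: Compute squared deviations from the mean:
  (14 - 45)^2 = 961
  (38 - 45)^2 = 49
  (32 - 45)^2 = 169
  (3 - 45)^2 = 1764
  (7 - 45)^2 = 1444
  (78 - 45)^2 = 1089
  (71 - 45)^2 = 676
  (39 - 45)^2 = 36
  (50 - 45)^2 = 25
  (69 - 45)^2 = 576
  (100 - 45)^2 = 3025
  (39 - 45)^2 = 36
Step 3: Sum of squared deviations = 9850
Step 4: Population variance = 9850 / 12 = 820.8333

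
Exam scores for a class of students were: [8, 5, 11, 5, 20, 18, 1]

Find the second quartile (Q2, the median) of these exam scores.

8

Step 1: Sort the data: [1, 5, 5, 8, 11, 18, 20]
Step 2: n = 7
Step 3: Q2 is the median. Since n is odd, it is the middle value at position 4: 8
Step 4: Q2 = 8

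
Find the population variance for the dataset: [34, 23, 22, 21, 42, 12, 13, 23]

87.9375

Step 1: Compute the mean: (34 + 23 + 22 + 21 + 42 + 12 + 13 + 23) / 8 = 23.75
Step 2: Compute squared deviations from the mean:
  (34 - 23.75)^2 = 105.0625
  (23 - 23.75)^2 = 0.5625
  (22 - 23.75)^2 = 3.0625
  (21 - 23.75)^2 = 7.5625
  (42 - 23.75)^2 = 333.0625
  (12 - 23.75)^2 = 138.0625
  (13 - 23.75)^2 = 115.5625
  (23 - 23.75)^2 = 0.5625
Step 3: Sum of squared deviations = 703.5
Step 4: Population variance = 703.5 / 8 = 87.9375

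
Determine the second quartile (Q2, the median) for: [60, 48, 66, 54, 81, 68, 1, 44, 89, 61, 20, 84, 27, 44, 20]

54

Step 1: Sort the data: [1, 20, 20, 27, 44, 44, 48, 54, 60, 61, 66, 68, 81, 84, 89]
Step 2: n = 15
Step 3: Q2 is the median. Since n is odd, it is the middle value at position 8: 54
Step 4: Q2 = 54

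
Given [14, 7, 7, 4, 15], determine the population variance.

18.64

Step 1: Compute the mean: (14 + 7 + 7 + 4 + 15) / 5 = 9.4
Step 2: Compute squared deviations from the mean:
  (14 - 9.4)^2 = 21.16
  (7 - 9.4)^2 = 5.76
  (7 - 9.4)^2 = 5.76
  (4 - 9.4)^2 = 29.16
  (15 - 9.4)^2 = 31.36
Step 3: Sum of squared deviations = 93.2
Step 4: Population variance = 93.2 / 5 = 18.64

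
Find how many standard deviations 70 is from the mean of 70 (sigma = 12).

0

Step 1: Recall the z-score formula: z = (x - mu) / sigma
Step 2: Substitute values: z = (70 - 70) / 12
Step 3: z = 0 / 12 = 0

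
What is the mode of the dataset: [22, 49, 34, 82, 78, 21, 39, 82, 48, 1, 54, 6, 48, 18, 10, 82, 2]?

82

Step 1: Count the frequency of each value:
  1: appears 1 time(s)
  2: appears 1 time(s)
  6: appears 1 time(s)
  10: appears 1 time(s)
  18: appears 1 time(s)
  21: appears 1 time(s)
  22: appears 1 time(s)
  34: appears 1 time(s)
  39: appears 1 time(s)
  48: appears 2 time(s)
  49: appears 1 time(s)
  54: appears 1 time(s)
  78: appears 1 time(s)
  82: appears 3 time(s)
Step 2: The value 82 appears most frequently (3 times).
Step 3: Mode = 82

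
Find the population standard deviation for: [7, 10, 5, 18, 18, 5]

5.5603

Step 1: Compute the mean: 10.5
Step 2: Sum of squared deviations from the mean: 185.5
Step 3: Population variance = 185.5 / 6 = 30.9167
Step 4: Standard deviation = sqrt(30.9167) = 5.5603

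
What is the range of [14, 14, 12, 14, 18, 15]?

6

Step 1: Identify the maximum value: max = 18
Step 2: Identify the minimum value: min = 12
Step 3: Range = max - min = 18 - 12 = 6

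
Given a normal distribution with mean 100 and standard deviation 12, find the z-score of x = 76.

-2

Step 1: Recall the z-score formula: z = (x - mu) / sigma
Step 2: Substitute values: z = (76 - 100) / 12
Step 3: z = -24 / 12 = -2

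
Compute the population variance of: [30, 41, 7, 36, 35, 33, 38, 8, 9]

176.4444

Step 1: Compute the mean: (30 + 41 + 7 + 36 + 35 + 33 + 38 + 8 + 9) / 9 = 26.3333
Step 2: Compute squared deviations from the mean:
  (30 - 26.3333)^2 = 13.4444
  (41 - 26.3333)^2 = 215.1111
  (7 - 26.3333)^2 = 373.7778
  (36 - 26.3333)^2 = 93.4444
  (35 - 26.3333)^2 = 75.1111
  (33 - 26.3333)^2 = 44.4444
  (38 - 26.3333)^2 = 136.1111
  (8 - 26.3333)^2 = 336.1111
  (9 - 26.3333)^2 = 300.4444
Step 3: Sum of squared deviations = 1588
Step 4: Population variance = 1588 / 9 = 176.4444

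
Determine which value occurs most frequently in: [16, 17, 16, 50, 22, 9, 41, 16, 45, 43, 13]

16

Step 1: Count the frequency of each value:
  9: appears 1 time(s)
  13: appears 1 time(s)
  16: appears 3 time(s)
  17: appears 1 time(s)
  22: appears 1 time(s)
  41: appears 1 time(s)
  43: appears 1 time(s)
  45: appears 1 time(s)
  50: appears 1 time(s)
Step 2: The value 16 appears most frequently (3 times).
Step 3: Mode = 16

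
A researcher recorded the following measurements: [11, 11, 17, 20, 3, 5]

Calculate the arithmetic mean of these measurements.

11.1667

Step 1: Sum all values: 11 + 11 + 17 + 20 + 3 + 5 = 67
Step 2: Count the number of values: n = 6
Step 3: Mean = sum / n = 67 / 6 = 11.1667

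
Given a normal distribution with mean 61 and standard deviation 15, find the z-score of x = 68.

0.4667

Step 1: Recall the z-score formula: z = (x - mu) / sigma
Step 2: Substitute values: z = (68 - 61) / 15
Step 3: z = 7 / 15 = 0.4667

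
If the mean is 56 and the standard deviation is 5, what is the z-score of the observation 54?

-0.4

Step 1: Recall the z-score formula: z = (x - mu) / sigma
Step 2: Substitute values: z = (54 - 56) / 5
Step 3: z = -2 / 5 = -0.4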